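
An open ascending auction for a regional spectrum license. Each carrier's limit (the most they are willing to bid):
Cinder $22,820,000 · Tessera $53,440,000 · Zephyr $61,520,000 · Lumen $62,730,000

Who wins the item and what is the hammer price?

Lumen wins at $61,520,000

Limits ranked: 62,730,000 (Lumen) > 61,520,000 (Zephyr) > 53,440,000 (Tessera) > 22,820,000 (Cinder)
Bidding ends when Zephyr exits at $61,520,000; Lumen takes it.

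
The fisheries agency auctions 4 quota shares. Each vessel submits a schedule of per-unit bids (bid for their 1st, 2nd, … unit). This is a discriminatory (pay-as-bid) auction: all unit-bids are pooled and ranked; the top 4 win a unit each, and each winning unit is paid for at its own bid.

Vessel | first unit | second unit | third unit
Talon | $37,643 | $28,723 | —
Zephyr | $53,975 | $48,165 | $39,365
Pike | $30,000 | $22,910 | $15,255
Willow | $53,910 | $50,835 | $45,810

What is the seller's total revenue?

Total revenue: $206,885

All unit-bids, highest first — top 4: 53,975 (Zephyr-1), 53,910 (Willow-1), 50,835 (Willow-2), 48,165 (Zephyr-2)
Next rejected bid: $45,810 (not a price — pay-as-bid).
Each winning unit pays its own bid.
Revenue = 53,975 + 53,910 + 50,835 + 48,165 = $206,885.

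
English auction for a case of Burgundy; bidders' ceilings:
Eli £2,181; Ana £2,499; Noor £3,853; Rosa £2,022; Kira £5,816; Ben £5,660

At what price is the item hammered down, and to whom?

Open ascending-bid auction: the price rises until one bidder remains; the winner pays the price at which the last rival dropped out.
Sorting limits: 5,816 (Kira) > 5,660 (Ben) > 3,853 (Noor) > 2,499 (Ana) > 2,181 (Eli) > 2,022 (Rosa)
Bidding ends when Ben exits at £5,660; Kira takes it.

Kira wins at £5,660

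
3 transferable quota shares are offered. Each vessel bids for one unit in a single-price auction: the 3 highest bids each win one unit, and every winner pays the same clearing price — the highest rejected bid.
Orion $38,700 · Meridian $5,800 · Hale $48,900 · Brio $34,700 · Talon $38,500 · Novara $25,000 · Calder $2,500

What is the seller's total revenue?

Total revenue: $104,100

Sorting: 48,900 (Hale), 38,700 (Orion), 38,500 (Talon), 34,700 (Brio), 25,000 (Novara), …
The 3 highest are Hale, Orion, Talon.
Clearing price = highest rejected bid = $34,700.
Total revenue = 3 × $34,700 = $104,100.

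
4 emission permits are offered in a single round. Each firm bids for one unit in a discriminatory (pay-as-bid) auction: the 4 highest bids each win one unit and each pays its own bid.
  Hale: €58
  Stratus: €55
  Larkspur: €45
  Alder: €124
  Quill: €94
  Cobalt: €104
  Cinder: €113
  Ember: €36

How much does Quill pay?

Bids ranked high→low: 124 (Alder), 113 (Cinder), 104 (Cobalt), 94 (Quill), 58 (Hale), 55 (Stratus), …
The 4 highest are Alder, Cinder, Cobalt, Quill.
Quill wins → own bid €94.

Quill pays €94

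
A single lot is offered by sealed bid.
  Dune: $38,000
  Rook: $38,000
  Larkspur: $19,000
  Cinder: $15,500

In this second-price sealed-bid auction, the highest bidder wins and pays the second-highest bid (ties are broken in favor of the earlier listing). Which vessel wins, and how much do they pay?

Sorting bids: 38,000 (Dune) > 38,000 (Rook) > 19,000 (Larkspur) > 15,500 (Cinder)
Dune and Rook tie at $38,000; tie-break gives it to Dune.
Second-price: Dune pays Rook's bid of $38,000.

Dune pays $38,000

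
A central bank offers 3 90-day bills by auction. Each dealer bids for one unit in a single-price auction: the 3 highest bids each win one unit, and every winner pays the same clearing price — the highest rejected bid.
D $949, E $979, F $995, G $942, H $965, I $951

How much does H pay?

H pays $951

Sorting: 995 (F), 979 (E), 965 (H), 951 (I), 949 (D), …
Top 3: F, E, H.
Highest unsuccessful bid: $951 → clearing price.
H wins → pays $951.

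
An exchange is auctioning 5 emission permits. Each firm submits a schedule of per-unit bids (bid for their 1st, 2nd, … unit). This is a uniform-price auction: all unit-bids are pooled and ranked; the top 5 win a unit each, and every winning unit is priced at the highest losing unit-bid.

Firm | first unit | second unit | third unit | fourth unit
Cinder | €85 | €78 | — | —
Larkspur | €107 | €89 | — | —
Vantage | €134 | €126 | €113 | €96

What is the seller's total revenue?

Total revenue: €445

Merging the schedules and taking the best 5: 134 (Vantage-1), 126 (Vantage-2), 113 (Vantage-3), 107 (Larkspur-1), 96 (Vantage-4)
First bid not allocated: €89.
Allocation: Larkspur 1, Vantage 4. Every unit priced at €89.
Revenue = 5 × 89 = €445.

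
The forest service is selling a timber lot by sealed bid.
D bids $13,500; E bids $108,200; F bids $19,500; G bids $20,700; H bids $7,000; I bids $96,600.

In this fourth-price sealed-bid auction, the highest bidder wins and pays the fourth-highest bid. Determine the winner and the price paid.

E pays $19,500

Rule: the highest bidder wins and pays the fourth-highest bid.
Sorting bids: 108,200 (E) > 96,600 (I) > 20,700 (G) > 19,500 (F) > 13,500 (D) > 7,000 (H)
E wins; payment is bid #4 in the ranking = $19,500.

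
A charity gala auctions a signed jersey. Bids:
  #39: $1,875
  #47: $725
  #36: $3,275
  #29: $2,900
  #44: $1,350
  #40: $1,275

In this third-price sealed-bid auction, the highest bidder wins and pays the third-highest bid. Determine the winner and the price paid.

Third-price sealed-bid auction: the highest bidder wins and pays the third-highest bid.
Bids in order: 3,275 (#36) > 2,900 (#29) > 1,875 (#39) > 1,350 (#44) > 1,275 (#40) > 725 (#47)
#36 is highest; pays the third-highest bid, $1,875.

#36 pays $1,875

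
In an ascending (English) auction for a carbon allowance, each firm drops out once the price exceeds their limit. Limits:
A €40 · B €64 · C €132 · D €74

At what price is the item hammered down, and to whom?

Rule: the price rises until one bidder remains; the winner pays the price at which the last rival dropped out.
Limits in order: 132 (C) > 74 (D) > 64 (B) > 40 (A)
D is the last rival to drop out, at €74; C remains and wins at that price.

C wins at €74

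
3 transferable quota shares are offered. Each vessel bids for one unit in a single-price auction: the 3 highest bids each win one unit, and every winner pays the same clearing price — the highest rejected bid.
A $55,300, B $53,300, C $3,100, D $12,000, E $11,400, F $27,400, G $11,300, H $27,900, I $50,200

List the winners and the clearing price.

A, B, I; each pays $27,900

Ordering the bids: 55,300 (A), 53,300 (B), 50,200 (I), 27,900 (H), 27,400 (F), …
Top 3: A, B, I.
Highest unsuccessful bid: $27,900 → clearing price.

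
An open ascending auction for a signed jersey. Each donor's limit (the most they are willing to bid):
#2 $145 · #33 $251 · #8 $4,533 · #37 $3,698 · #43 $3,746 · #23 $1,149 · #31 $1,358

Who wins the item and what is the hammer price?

Sorting limits: 4,533 (#8) > 3,746 (#43) > 3,698 (#37) > 1,358 (#31) > 1,149 (#23) > 251 (#33) > …
#43 is the last rival to drop out, at $3,746; #8 remains and wins at that price.

#8 wins at $3,746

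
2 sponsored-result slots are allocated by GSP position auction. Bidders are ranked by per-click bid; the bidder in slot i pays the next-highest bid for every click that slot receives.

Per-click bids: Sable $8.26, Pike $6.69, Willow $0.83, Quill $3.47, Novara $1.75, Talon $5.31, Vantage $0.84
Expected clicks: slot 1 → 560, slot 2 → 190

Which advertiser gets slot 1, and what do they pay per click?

Sorting advertisers: $8.26 (Sable) > $6.69 (Pike) > $5.31 (Talon) > …
Slot 1 goes to the first-ranked bidder, Sable, who pays the next bid down: $6.69/click.

Sable; $6.69 per click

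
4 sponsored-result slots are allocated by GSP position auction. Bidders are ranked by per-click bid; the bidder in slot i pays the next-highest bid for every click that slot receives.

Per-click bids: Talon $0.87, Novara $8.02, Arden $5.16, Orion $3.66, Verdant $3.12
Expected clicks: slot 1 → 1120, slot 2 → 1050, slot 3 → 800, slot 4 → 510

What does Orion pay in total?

Per-click bids in order: $8.02 (Novara) > $5.16 (Arden) > $3.66 (Orion) > $3.12 (Verdant) > $0.87 (Talon)
Orion holds slot 3 → pays next bid $3.12 × 800 clicks = $2496.00.

Orion pays $2496.00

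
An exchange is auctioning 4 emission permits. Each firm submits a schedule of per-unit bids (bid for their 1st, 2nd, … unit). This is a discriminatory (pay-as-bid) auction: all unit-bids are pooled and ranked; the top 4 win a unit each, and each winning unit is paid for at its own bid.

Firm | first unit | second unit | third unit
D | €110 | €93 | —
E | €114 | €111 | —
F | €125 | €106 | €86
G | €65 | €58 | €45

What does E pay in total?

E pays €225

All unit-bids, highest first — top 4: 125 (F-1), 114 (E-1), 111 (E-2), 110 (D-1)
Next rejected bid: €106 (not a price — pay-as-bid).
E's winning unit-bids: 114 + 111 = €225.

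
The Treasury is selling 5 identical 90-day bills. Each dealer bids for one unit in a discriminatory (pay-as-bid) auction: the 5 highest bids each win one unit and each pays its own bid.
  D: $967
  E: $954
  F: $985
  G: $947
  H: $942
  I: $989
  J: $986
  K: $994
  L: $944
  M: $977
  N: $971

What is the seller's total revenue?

Total revenue: $4,931

Bids ranked high→low: 994 (K), 989 (I), 986 (J), 985 (F), 977 (M), 971 (N), 967 (D), …
Winners (5 units): K, I, J, F, M.
Total revenue = 994 + 989 + 986 + 985 + 977 = $4,931.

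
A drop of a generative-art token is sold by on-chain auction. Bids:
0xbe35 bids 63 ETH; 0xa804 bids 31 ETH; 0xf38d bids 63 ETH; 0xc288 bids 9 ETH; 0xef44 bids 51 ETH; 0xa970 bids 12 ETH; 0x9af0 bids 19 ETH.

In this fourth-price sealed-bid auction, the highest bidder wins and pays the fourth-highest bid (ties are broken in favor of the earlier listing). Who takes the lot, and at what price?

Bids ranked: 63 (0xbe35) > 63 (0xf38d) > 51 (0xef44) > 31 (0xa804) > 19 (0x9af0) > 12 (0xa970) > …
0xbe35 and 0xf38d tie at 63 ETH; tie-break gives it to 0xbe35.
0xbe35 wins; payment is bid #4 in the ranking = 31 ETH.

0xbe35 pays 31 ETH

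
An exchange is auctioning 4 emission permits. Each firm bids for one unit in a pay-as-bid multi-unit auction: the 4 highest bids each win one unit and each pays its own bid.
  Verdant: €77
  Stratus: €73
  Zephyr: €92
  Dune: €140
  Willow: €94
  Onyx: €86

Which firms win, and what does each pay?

Dune €140, Willow €94, Zephyr €92, Onyx €86

Sorting: 140 (Dune), 94 (Willow), 92 (Zephyr), 86 (Onyx), 77 (Verdant), 73 (Stratus)
The 4 highest are Dune, Willow, Zephyr, Onyx.
Each winner pays its own bid: Dune €140, Willow €94, Zephyr €92, Onyx €86.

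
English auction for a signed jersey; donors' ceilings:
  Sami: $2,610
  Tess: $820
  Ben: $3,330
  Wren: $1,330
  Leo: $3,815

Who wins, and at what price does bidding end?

Sorting limits: 3,815 (Leo) > 3,330 (Ben) > 2,610 (Sami) > 1,330 (Wren) > 820 (Tess)
Ben is the last rival to drop out, at $3,330; Leo remains and wins at that price.

Leo wins at $3,330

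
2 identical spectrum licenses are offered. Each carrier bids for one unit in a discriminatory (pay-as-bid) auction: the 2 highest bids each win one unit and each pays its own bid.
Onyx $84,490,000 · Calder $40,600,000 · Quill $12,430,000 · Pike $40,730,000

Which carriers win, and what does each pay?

Onyx $84,490,000, Pike $40,730,000

Bids ranked high→low: 84,490,000 (Onyx), 40,730,000 (Pike), 40,600,000 (Calder), 12,430,000 (Quill)
The 2 highest are Onyx, Pike.
Each winner pays its own bid: Onyx $84,490,000, Pike $40,730,000.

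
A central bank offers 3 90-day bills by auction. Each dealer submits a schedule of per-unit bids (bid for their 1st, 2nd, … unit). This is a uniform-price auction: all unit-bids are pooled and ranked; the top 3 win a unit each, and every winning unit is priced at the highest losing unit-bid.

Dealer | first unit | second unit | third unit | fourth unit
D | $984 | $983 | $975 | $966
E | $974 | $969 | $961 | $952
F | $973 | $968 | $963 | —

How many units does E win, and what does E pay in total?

All unit-bids, highest first — top 3: 984 (D-1), 983 (D-2), 975 (D-3)
First bid not allocated: $974.
E wins 0 unit(s) at $974 each.

E: 0 units, pays $0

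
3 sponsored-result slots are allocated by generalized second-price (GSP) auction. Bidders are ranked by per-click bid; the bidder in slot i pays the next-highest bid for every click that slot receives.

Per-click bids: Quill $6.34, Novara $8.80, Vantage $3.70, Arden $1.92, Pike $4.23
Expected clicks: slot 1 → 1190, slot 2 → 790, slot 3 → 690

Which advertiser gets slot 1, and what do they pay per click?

Novara; $6.34 per click

Sorting advertisers: $8.80 (Novara) > $6.34 (Quill) > $4.23 (Pike) > $3.70 (Vantage) > …
Slot 1 goes to the first-ranked bidder, Novara, who pays the next bid down: $6.34/click.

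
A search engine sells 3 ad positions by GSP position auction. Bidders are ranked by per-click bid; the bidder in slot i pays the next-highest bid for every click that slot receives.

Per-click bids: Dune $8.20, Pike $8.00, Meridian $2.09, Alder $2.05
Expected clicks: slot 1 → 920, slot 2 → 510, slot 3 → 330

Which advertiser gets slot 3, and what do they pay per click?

Per-click bids in order: $8.20 (Dune) > $8.00 (Pike) > $2.09 (Meridian) > $2.05 (Alder)
Slot 3 goes to the third-ranked bidder, Meridian, who pays the next bid down: $2.05/click.

Meridian; $2.05 per click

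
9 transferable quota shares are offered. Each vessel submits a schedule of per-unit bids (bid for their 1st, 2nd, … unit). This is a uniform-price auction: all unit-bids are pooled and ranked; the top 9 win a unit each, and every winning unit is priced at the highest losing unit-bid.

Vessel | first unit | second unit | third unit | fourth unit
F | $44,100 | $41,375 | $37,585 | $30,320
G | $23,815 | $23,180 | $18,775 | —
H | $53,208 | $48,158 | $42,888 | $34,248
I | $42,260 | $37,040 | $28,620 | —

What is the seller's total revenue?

Pooled unit-bids ranked (top 9): 53,208 (H-1), 48,158 (H-2), 44,100 (F-1), 42,888 (H-3), 42,260 (I-1), 41,375 (F-2), 37,585 (F-3), 37,040 (I-2), 34,248 (H-4)
Highest rejected unit-bid = $30,320.
Allocation: F 3, H 4, I 2. Every unit priced at $30,320.
Revenue = 9 × 30,320 = $272,880.

Total revenue: $272,880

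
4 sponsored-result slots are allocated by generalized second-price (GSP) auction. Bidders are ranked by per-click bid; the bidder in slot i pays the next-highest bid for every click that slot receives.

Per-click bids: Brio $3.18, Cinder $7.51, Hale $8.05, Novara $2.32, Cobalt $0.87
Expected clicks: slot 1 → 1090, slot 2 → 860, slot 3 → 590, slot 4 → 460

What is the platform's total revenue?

Total revenue: $12689.70

Ranked by bid: $8.05 (Hale) > $7.51 (Cinder) > $3.18 (Brio) > $2.32 (Novara) > $0.87 (Cobalt)
Slot 1: Hale pays $7.51 × 1090 = $8185.90
Slot 2: Cinder pays $3.18 × 860 = $2734.80
Slot 3: Brio pays $2.32 × 590 = $1368.80
Slot 4: Novara pays $0.87 × 460 = $400.20
Total = $12689.70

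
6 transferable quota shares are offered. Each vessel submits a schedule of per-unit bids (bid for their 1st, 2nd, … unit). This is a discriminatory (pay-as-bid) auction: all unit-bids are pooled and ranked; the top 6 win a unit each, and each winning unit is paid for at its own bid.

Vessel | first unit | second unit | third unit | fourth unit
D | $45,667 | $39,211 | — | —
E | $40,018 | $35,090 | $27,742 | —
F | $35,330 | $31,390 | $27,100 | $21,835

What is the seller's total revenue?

Total revenue: $226,706

Merging the schedules and taking the best 6: 45,667 (D-1), 40,018 (E-1), 39,211 (D-2), 35,330 (F-1), 35,090 (E-2), 31,390 (F-2)
Next rejected bid: $27,742 (not a price — pay-as-bid).
Each winning unit pays its own bid.
Revenue = 45,667 + 40,018 + 39,211 + 35,330 + 35,090 + 31,390 = $226,706.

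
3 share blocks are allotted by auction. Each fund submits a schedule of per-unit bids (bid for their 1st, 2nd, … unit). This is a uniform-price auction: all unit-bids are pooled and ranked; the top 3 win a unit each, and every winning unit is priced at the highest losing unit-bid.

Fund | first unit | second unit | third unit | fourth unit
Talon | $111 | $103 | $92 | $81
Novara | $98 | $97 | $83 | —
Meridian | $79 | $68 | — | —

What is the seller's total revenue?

Total revenue: $291

All unit-bids, highest first — top 3: 111 (Talon-1), 103 (Talon-2), 98 (Novara-1)
First bid not allocated: $97.
Allocation: Novara 1, Talon 2. Every unit priced at $97.
Revenue = 3 × 97 = $291.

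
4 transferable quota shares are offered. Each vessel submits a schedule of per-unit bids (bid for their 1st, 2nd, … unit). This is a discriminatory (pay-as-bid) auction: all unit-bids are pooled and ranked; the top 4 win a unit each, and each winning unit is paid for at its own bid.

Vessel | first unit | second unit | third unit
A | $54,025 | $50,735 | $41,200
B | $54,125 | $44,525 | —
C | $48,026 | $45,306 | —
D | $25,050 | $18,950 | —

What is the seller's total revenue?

All unit-bids, highest first — top 4: 54,125 (B-1), 54,025 (A-1), 50,735 (A-2), 48,026 (C-1)
Next rejected bid: $45,306 (not a price — pay-as-bid).
Each winning unit pays its own bid.
Revenue = 54,125 + 54,025 + 50,735 + 48,026 = $206,911.

Total revenue: $206,911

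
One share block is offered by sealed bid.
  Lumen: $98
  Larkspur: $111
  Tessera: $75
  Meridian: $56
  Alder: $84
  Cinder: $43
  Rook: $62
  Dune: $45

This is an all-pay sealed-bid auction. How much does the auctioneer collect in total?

Total revenue: $574

Bids ranked: 111 (Larkspur) > 98 (Lumen) > 84 (Alder) > 75 (Tessera) > 62 (Rook) > 56 (Meridian) > …
Every bidder forfeits their bid regardless of winning.
Revenue = 98 + 111 + 75 + 56 + 84 + 43 + 62 + 45 = $574.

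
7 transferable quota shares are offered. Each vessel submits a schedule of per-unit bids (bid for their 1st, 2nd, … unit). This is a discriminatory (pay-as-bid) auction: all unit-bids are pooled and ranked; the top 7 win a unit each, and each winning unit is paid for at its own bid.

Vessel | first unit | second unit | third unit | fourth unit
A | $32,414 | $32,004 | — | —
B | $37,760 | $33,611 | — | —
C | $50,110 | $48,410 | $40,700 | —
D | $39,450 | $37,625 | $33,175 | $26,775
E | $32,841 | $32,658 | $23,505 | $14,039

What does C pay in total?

C pays $139,220

Pooled unit-bids ranked (top 7): 50,110 (C-1), 48,410 (C-2), 40,700 (C-3), 39,450 (D-1), 37,760 (B-1), 37,625 (D-2), 33,611 (B-2)
Next rejected bid: $33,175 (not a price — pay-as-bid).
C's winning unit-bids: 50,110 + 48,410 + 40,700 = $139,220.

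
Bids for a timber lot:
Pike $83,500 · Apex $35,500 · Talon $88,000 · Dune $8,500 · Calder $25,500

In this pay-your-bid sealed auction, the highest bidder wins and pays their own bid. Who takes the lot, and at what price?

Sorting bids: 88,000 (Talon) > 83,500 (Pike) > 35,500 (Apex) > 25,500 (Calder) > 8,500 (Dune)
Talon is highest → pays own bid, $88,000.

Talon pays $88,000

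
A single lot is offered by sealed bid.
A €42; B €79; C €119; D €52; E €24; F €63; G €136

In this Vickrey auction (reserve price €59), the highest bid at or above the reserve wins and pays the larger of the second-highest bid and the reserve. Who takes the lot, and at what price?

Rule: the highest bid at or above the reserve wins and pays the larger of the second-highest bid and the reserve.
Bids ranked: 136 (G) > 119 (C) > 79 (B) > 63 (F) > 52 (D) > 42 (A) > …
Highest eligible bid: G at €136.
max(second-highest €119, reserve €59) = €119; the reserve does not bind.

G pays €119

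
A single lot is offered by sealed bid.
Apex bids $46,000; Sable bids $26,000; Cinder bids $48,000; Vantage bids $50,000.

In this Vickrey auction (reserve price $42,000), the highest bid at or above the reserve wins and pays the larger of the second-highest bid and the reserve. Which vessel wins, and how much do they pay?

Rule: the highest bid at or above the reserve wins and pays the larger of the second-highest bid and the reserve.
Sorting bids: 50,000 (Vantage) > 48,000 (Cinder) > 46,000 (Apex) > 26,000 (Sable)
Vantage has the top bid at or above the reserve ($50,000).
Second-highest bid $48,000 exceeds the reserve $42,000 → payment $48,000.

Vantage pays $48,000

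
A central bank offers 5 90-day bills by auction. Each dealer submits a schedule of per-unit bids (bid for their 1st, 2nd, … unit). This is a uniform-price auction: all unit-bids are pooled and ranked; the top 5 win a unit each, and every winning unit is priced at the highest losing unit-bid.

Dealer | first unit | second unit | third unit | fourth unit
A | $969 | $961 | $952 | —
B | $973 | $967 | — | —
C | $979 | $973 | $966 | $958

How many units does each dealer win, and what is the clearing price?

A 1, B 2, C 2; clearing price $966

All unit-bids, highest first — top 5: 979 (C-1), 973 (B-1), 973 (C-2), 969 (A-1), 967 (B-2)
First bid not allocated: $966.
Allocation: A 1, B 2, C 2.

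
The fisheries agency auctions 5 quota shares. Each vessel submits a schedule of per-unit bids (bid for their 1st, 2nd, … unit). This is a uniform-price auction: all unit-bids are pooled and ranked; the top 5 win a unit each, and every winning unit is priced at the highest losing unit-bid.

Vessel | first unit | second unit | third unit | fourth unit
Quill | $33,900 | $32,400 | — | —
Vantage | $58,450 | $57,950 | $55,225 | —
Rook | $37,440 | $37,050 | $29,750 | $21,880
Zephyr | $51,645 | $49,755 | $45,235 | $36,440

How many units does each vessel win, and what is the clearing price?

Vantage 3, Zephyr 2; clearing price $45,235

All unit-bids, highest first — top 5: 58,450 (Vantage-1), 57,950 (Vantage-2), 55,225 (Vantage-3), 51,645 (Zephyr-1), 49,755 (Zephyr-2)
First bid not allocated: $45,235.
Allocation: Vantage 3, Zephyr 2.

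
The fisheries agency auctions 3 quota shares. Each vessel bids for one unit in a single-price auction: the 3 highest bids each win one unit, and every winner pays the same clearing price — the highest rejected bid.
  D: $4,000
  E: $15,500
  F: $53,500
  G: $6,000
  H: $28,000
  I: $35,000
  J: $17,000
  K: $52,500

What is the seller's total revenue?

Total revenue: $84,000

Ordering the bids: 53,500 (F), 52,500 (K), 35,000 (I), 28,000 (H), 17,000 (J), …
The 3 highest are F, K, I.
Clearing price = highest rejected bid = $28,000.
Total revenue = 3 × $28,000 = $84,000.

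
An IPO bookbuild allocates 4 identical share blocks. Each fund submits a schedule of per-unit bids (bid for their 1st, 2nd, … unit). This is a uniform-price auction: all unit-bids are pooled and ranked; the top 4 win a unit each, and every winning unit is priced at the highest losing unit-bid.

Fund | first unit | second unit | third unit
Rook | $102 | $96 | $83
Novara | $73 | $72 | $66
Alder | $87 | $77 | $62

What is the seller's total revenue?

All unit-bids, highest first — top 4: 102 (Rook-1), 96 (Rook-2), 87 (Alder-1), 83 (Rook-3)
The (k+1)-th unit-bid is $77.
Allocation: Alder 1, Rook 3. Every unit priced at $77.
Revenue = 4 × 77 = $308.

Total revenue: $308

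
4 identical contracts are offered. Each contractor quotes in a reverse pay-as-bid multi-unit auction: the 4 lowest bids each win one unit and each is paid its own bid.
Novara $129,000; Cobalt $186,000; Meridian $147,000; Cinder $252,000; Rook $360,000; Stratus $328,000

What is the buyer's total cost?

Sorting: 129,000 (Novara), 147,000 (Meridian), 186,000 (Cobalt), 252,000 (Cinder), 328,000 (Stratus), 360,000 (Rook)
Winners (4 units): Novara, Meridian, Cobalt, Cinder.
Total cost = 129,000 + 147,000 + 186,000 + 252,000 = $714,000.

Total cost: $714,000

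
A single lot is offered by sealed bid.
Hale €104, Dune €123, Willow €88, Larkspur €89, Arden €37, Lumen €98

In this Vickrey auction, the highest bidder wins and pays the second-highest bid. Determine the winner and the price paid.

Sorting bids: 123 (Dune) > 104 (Hale) > 98 (Lumen) > 89 (Larkspur) > 88 (Willow) > 37 (Arden)
Second-price: Dune pays Hale's bid of €104.

Dune pays €104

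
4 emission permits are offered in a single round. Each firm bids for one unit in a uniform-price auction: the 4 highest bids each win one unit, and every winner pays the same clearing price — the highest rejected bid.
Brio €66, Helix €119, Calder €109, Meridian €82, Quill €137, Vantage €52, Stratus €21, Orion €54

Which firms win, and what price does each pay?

Bids ranked high→low: 137 (Quill), 119 (Helix), 109 (Calder), 82 (Meridian), 66 (Brio), 54 (Orion), …
The 4 highest are Quill, Helix, Calder, Meridian.
First losing bid is Brio's €66, which sets the uniform price.

Quill, Helix, Calder, Meridian; each pays €66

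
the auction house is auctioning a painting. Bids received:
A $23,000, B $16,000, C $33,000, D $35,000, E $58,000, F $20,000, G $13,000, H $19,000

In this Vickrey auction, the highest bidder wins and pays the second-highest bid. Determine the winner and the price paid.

E pays $35,000

Sorting bids: 58,000 (E) > 35,000 (D) > 33,000 (C) > 23,000 (A) > 20,000 (F) > 19,000 (H) > …
E is highest; pays the second-highest bid, $35,000.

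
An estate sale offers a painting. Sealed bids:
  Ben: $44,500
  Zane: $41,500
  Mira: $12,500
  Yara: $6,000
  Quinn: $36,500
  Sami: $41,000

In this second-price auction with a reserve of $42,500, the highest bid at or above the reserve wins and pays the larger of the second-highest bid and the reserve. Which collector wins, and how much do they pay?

Second-price auction with a reserve of $42,500: the highest bid at or above the reserve wins and pays the larger of the second-highest bid and the reserve.
Bids ranked: 44,500 (Ben) > 41,500 (Zane) > 41,000 (Sami) > 36,500 (Quinn) > 12,500 (Mira) > 6,000 (Yara)
Highest eligible bid: Ben at $44,500.
Second-highest bid $41,500 is below the reserve $42,500, so the reserve binds → payment $42,500.

Ben pays $42,500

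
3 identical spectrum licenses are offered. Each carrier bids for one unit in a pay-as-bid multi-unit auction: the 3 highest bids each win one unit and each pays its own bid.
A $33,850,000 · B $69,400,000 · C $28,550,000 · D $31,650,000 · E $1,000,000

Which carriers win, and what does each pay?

B $69,400,000, A $33,850,000, D $31,650,000

Ordering the bids: 69,400,000 (B), 33,850,000 (A), 31,650,000 (D), 28,550,000 (C), 1,000,000 (E)
The 3 highest are B, A, D.
Each winner pays its own bid: B $69,400,000, A $33,850,000, D $31,650,000.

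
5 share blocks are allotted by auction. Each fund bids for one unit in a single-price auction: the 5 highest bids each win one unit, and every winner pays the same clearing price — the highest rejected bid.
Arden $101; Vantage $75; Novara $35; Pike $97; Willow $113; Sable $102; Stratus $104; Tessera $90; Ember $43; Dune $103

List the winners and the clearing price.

Ordering the bids: 113 (Willow), 104 (Stratus), 103 (Dune), 102 (Sable), 101 (Arden), 97 (Pike), 90 (Tessera), …
Top 5: Willow, Stratus, Dune, Sable, Arden.
Highest unsuccessful bid: $97 → clearing price.

Willow, Stratus, Dune, Sable, Arden; each pays $97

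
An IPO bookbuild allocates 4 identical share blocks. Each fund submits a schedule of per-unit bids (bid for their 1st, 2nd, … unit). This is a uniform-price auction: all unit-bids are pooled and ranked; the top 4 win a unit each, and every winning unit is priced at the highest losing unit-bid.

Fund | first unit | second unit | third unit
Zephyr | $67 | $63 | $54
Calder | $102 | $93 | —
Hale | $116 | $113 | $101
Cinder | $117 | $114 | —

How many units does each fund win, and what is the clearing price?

Cinder 2, Hale 2; clearing price $102

Pooled unit-bids ranked (top 4): 117 (Cinder-1), 116 (Hale-1), 114 (Cinder-2), 113 (Hale-2)
First bid not allocated: $102.
Allocation: Cinder 2, Hale 2.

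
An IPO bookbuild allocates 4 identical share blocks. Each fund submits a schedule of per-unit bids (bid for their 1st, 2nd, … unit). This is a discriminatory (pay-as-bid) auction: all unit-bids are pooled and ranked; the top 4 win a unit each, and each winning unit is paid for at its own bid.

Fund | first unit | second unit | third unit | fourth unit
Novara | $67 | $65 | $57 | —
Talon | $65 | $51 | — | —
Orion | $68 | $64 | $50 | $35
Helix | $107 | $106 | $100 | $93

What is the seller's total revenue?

Pooled unit-bids ranked (top 4): 107 (Helix-1), 106 (Helix-2), 100 (Helix-3), 93 (Helix-4)
Next rejected bid: $68 (not a price — pay-as-bid).
Each winning unit pays its own bid.
Revenue = 107 + 106 + 100 + 93 = $406.

Total revenue: $406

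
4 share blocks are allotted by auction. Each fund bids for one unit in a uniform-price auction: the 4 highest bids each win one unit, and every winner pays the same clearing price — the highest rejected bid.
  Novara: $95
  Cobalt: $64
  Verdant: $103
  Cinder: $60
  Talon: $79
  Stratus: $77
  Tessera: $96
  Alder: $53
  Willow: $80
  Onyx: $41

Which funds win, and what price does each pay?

Verdant, Tessera, Novara, Willow; each pays $79

Ordering the bids: 103 (Verdant), 96 (Tessera), 95 (Novara), 80 (Willow), 79 (Talon), 77 (Stratus), …
Winners (4 units): Verdant, Tessera, Novara, Willow.
Clearing price = highest rejected bid = $79.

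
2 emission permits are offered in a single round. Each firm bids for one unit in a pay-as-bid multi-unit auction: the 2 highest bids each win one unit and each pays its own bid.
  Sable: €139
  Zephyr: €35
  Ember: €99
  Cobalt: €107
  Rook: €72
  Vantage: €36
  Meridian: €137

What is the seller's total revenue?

Sorting: 139 (Sable), 137 (Meridian), 107 (Cobalt), 99 (Ember), …
Winners (2 units): Sable, Meridian.
Total revenue = 139 + 137 = €276.

Total revenue: €276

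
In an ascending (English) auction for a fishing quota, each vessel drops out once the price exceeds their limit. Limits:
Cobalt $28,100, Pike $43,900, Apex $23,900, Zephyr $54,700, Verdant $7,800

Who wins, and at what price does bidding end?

Ascending (English) auction: the price rises until one bidder remains; the winner pays the price at which the last rival dropped out.
Sorting limits: 54,700 (Zephyr) > 43,900 (Pike) > 28,100 (Cobalt) > 23,900 (Apex) > 7,800 (Verdant)
Pike is the last rival to drop out, at $43,900; Zephyr remains and wins at that price.

Zephyr wins at $43,900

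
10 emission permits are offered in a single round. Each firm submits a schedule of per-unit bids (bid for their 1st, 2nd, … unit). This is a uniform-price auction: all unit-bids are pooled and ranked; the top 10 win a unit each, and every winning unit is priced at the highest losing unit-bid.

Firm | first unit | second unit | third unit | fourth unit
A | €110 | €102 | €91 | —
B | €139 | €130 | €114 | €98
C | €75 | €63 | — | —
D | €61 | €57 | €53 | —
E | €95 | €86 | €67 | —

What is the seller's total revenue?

Total revenue: €670

All unit-bids, highest first — top 10: 139 (B-1), 130 (B-2), 114 (B-3), 110 (A-1), 102 (A-2), 98 (B-4), 95 (E-1), 91 (A-3), 86 (E-2), 75 (C-1)
First bid not allocated: €67.
Allocation: A 3, B 4, C 1, E 2. Every unit priced at €67.
Revenue = 10 × 67 = €670.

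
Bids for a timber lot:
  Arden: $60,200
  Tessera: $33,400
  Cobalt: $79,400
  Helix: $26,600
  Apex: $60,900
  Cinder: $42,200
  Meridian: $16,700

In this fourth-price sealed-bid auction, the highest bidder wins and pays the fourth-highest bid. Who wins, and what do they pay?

Sorting bids: 79,400 (Cobalt) > 60,900 (Apex) > 60,200 (Arden) > 42,200 (Cinder) > 33,400 (Tessera) > 26,600 (Helix) > …
Cobalt wins; payment is bid #4 in the ranking = $42,200.

Cobalt pays $42,200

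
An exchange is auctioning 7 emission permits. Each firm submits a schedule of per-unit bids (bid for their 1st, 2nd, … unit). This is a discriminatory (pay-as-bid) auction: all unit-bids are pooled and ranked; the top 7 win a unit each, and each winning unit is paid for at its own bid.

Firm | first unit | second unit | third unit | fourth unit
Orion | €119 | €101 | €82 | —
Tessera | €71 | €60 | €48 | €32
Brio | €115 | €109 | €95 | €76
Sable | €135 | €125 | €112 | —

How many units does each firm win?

Brio 2, Orion 2, Sable 3

Merging the schedules and taking the best 7: 135 (Sable-1), 125 (Sable-2), 119 (Orion-1), 115 (Brio-1), 112 (Sable-3), 109 (Brio-2), 101 (Orion-2)
Next rejected bid: €95 (not a price — pay-as-bid).
Allocation: Brio 2, Orion 2, Sable 3.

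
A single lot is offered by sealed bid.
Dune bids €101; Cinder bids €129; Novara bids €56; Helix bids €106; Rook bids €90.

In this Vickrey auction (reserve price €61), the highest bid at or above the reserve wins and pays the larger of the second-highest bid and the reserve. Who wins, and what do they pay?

Cinder pays €106

Vickrey auction (reserve price €61): the highest bid at or above the reserve wins and pays the larger of the second-highest bid and the reserve.
Bids ranked: 129 (Cinder) > 106 (Helix) > 101 (Dune) > 90 (Rook) > 56 (Novara)
Cinder has the top bid at or above the reserve (€129).
Second-highest bid €106 exceeds the reserve €61 → payment €106.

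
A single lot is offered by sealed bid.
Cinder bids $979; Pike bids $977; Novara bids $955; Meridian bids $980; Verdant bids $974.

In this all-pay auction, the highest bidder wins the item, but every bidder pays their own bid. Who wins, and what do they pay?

Meridian pays $980

Sorting bids: 980 (Meridian) > 979 (Cinder) > 977 (Pike) > 974 (Verdant) > 955 (Novara)
Meridian is highest and takes the item; every bidder forfeits their bid.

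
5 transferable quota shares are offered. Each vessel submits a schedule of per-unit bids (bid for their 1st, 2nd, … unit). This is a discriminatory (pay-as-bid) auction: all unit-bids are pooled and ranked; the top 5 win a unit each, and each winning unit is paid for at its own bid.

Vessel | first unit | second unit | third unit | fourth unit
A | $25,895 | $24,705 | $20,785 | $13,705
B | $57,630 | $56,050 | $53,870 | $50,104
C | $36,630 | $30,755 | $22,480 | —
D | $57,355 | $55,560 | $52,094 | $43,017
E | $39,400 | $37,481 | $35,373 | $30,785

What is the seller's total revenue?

All unit-bids, highest first — top 5: 57,630 (B-1), 57,355 (D-1), 56,050 (B-2), 55,560 (D-2), 53,870 (B-3)
Next rejected bid: $52,094 (not a price — pay-as-bid).
Each winning unit pays its own bid.
Revenue = 57,630 + 57,355 + 56,050 + 55,560 + 53,870 = $280,465.

Total revenue: $280,465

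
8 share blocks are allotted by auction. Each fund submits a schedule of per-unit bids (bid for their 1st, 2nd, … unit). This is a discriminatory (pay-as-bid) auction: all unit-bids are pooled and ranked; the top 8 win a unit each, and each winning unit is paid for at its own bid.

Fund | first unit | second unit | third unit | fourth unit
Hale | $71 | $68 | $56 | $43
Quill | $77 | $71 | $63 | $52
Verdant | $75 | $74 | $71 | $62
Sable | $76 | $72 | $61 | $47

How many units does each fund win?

Hale 1, Quill 2, Sable 2, Verdant 3

All unit-bids, highest first — top 8: 77 (Quill-1), 76 (Sable-1), 75 (Verdant-1), 74 (Verdant-2), 72 (Sable-2), 71 (Hale-1), 71 (Quill-2), 71 (Verdant-3)
Next rejected bid: $68 (not a price — pay-as-bid).
Allocation: Hale 1, Quill 2, Sable 2, Verdant 3.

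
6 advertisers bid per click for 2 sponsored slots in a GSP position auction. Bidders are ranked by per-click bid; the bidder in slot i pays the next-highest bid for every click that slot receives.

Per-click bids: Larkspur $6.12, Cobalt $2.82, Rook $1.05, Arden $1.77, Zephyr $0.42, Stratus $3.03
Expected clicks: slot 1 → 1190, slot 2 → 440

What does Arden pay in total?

Ranked by bid: $6.12 (Larkspur) > $3.03 (Stratus) > $2.82 (Cobalt) > …
Arden ranks below slot 2 → no slot, pays nothing.

Arden pays $0.00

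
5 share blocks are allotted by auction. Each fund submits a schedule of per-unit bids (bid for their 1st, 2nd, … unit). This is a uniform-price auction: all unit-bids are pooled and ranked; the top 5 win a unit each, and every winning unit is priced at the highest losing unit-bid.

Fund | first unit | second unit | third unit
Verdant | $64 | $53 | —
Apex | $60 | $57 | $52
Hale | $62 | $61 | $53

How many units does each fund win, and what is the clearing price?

Apex 2, Hale 2, Verdant 1; clearing price $53

All unit-bids, highest first — top 5: 64 (Verdant-1), 62 (Hale-1), 61 (Hale-2), 60 (Apex-1), 57 (Apex-2)
First bid not allocated: $53.
Allocation: Apex 2, Hale 2, Verdant 1.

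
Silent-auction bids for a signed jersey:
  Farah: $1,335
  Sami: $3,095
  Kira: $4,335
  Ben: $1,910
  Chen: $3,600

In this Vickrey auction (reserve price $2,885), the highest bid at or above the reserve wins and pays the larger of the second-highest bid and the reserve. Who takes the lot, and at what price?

Bids in order: 4,335 (Kira) > 3,600 (Chen) > 3,095 (Sami) > 1,910 (Ben) > 1,335 (Farah)
Highest eligible bid: Kira at $4,335.
max(second-highest $3,600, reserve $2,885) = $3,600; the reserve does not bind.

Kira pays $3,600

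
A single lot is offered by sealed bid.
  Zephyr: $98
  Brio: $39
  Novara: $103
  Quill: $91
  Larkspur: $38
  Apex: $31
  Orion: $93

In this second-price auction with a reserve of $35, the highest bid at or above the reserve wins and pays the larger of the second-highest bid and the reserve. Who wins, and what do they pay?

Novara pays $98

Second-price auction with a reserve of $35: the highest bid at or above the reserve wins and pays the larger of the second-highest bid and the reserve.
Bids in order: 103 (Novara) > 98 (Zephyr) > 93 (Orion) > 91 (Quill) > 39 (Brio) > 38 (Larkspur) > …
Novara has the top bid at or above the reserve ($103).
max(second-highest $98, reserve $35) = $98; the reserve does not bind.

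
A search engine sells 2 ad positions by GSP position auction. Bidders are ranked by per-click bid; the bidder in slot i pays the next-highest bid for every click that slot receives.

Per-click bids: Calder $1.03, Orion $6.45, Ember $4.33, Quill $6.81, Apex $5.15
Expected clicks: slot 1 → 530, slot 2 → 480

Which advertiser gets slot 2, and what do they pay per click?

Ranked by bid: $6.81 (Quill) > $6.45 (Orion) > $5.15 (Apex) > …
Slot 2 goes to the second-ranked bidder, Orion, who pays the next bid down: $5.15/click.

Orion; $5.15 per click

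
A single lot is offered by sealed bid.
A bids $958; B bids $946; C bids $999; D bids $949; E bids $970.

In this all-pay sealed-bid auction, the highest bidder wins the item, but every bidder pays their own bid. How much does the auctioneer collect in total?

All-pay sealed-bid auction: the highest bidder wins the item, but every bidder pays their own bid.
Bids ranked: 999 (C) > 970 (E) > 958 (A) > 949 (D) > 946 (B)
Every bidder forfeits their bid regardless of winning.
Revenue = 958 + 946 + 999 + 949 + 970 = $4,822.

Total revenue: $4,822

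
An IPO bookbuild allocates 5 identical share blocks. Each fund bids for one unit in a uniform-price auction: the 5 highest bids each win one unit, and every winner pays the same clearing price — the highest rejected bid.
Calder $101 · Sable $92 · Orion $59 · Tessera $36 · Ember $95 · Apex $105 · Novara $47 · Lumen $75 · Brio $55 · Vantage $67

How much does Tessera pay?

Sorting: 105 (Apex), 101 (Calder), 95 (Ember), 92 (Sable), 75 (Lumen), 67 (Vantage), 59 (Orion), …
Winners (5 units): Apex, Calder, Ember, Sable, Lumen.
Highest unsuccessful bid: $67 → clearing price.
Tessera does not win → pays $0.

Tessera pays $0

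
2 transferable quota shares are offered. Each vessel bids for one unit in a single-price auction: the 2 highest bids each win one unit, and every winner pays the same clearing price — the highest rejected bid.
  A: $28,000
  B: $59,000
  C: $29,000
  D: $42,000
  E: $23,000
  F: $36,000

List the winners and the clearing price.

Ordering the bids: 59,000 (B), 42,000 (D), 36,000 (F), 29,000 (C), …
Top 2: B, D.
First losing bid is F's $36,000, which sets the uniform price.

B, D; each pays $36,000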